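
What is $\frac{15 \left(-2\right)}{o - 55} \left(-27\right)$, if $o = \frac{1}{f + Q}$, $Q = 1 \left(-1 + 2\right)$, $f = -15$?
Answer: $- \frac{3780}{257} \approx -14.708$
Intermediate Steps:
$Q = 1$ ($Q = 1 \cdot 1 = 1$)
$o = - \frac{1}{14}$ ($o = \frac{1}{-15 + 1} = \frac{1}{-14} = - \frac{1}{14} \approx -0.071429$)
$\frac{15 \left(-2\right)}{o - 55} \left(-27\right) = \frac{15 \left(-2\right)}{- \frac{1}{14} - 55} \left(-27\right) = \frac{1}{- \frac{771}{14}} \left(-30\right) \left(-27\right) = \left(- \frac{14}{771}\right) \left(-30\right) \left(-27\right) = \frac{140}{257} \left(-27\right) = - \frac{3780}{257}$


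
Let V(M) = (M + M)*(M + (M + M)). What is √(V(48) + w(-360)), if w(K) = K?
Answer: 6*√374 ≈ 116.03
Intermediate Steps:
V(M) = 6*M² (V(M) = (2*M)*(M + 2*M) = (2*M)*(3*M) = 6*M²)
√(V(48) + w(-360)) = √(6*48² - 360) = √(6*2304 - 360) = √(13824 - 360) = √13464 = 6*√374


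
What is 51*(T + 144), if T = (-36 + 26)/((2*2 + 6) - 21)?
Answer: 81294/11 ≈ 7390.4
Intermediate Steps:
T = 10/11 (T = -10/((4 + 6) - 21) = -10/(10 - 21) = -10/(-11) = -10*(-1/11) = 10/11 ≈ 0.90909)
51*(T + 144) = 51*(10/11 + 144) = 51*(1594/11) = 81294/11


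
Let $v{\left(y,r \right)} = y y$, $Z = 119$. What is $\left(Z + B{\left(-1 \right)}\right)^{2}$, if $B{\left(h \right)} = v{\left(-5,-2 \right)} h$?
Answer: $8836$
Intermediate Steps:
$v{\left(y,r \right)} = y^{2}$
$B{\left(h \right)} = 25 h$ ($B{\left(h \right)} = \left(-5\right)^{2} h = 25 h$)
$\left(Z + B{\left(-1 \right)}\right)^{2} = \left(119 + 25 \left(-1\right)\right)^{2} = \left(119 - 25\right)^{2} = 94^{2} = 8836$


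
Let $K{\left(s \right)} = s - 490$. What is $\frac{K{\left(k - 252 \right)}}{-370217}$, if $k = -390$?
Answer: $\frac{1132}{370217} \approx 0.0030577$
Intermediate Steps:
$K{\left(s \right)} = -490 + s$
$\frac{K{\left(k - 252 \right)}}{-370217} = \frac{-490 - 642}{-370217} = \left(-490 - 642\right) \left(- \frac{1}{370217}\right) = \left(-1132\right) \left(- \frac{1}{370217}\right) = \frac{1132}{370217}$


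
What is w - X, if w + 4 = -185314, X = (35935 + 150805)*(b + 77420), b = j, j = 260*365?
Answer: -32179222118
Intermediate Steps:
j = 94900
b = 94900
X = 32179036800 (X = (35935 + 150805)*(94900 + 77420) = 186740*172320 = 32179036800)
w = -185318 (w = -4 - 185314 = -185318)
w - X = -185318 - 1*32179036800 = -185318 - 32179036800 = -32179222118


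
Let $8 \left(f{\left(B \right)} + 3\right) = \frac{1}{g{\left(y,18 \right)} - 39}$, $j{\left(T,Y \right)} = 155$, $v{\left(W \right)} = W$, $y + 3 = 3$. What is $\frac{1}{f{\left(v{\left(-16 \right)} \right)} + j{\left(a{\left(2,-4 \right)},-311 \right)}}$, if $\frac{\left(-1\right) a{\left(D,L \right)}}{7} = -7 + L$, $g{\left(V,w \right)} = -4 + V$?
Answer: $\frac{344}{52287} \approx 0.0065791$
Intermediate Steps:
$y = 0$ ($y = -3 + 3 = 0$)
$a{\left(D,L \right)} = 49 - 7 L$ ($a{\left(D,L \right)} = - 7 \left(-7 + L\right) = 49 - 7 L$)
$f{\left(B \right)} = - \frac{1033}{344}$ ($f{\left(B \right)} = -3 + \frac{1}{8 \left(\left(-4 + 0\right) - 39\right)} = -3 + \frac{1}{8 \left(-4 - 39\right)} = -3 + \frac{1}{8 \left(-43\right)} = -3 + \frac{1}{8} \left(- \frac{1}{43}\right) = -3 - \frac{1}{344} = - \frac{1033}{344}$)
$\frac{1}{f{\left(v{\left(-16 \right)} \right)} + j{\left(a{\left(2,-4 \right)},-311 \right)}} = \frac{1}{- \frac{1033}{344} + 155} = \frac{1}{\frac{52287}{344}} = \frac{344}{52287}$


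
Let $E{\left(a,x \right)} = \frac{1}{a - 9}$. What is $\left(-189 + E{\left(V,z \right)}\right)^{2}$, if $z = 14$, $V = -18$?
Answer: $\frac{26050816}{729} \approx 35735.0$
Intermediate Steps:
$E{\left(a,x \right)} = \frac{1}{-9 + a}$
$\left(-189 + E{\left(V,z \right)}\right)^{2} = \left(-189 + \frac{1}{-9 - 18}\right)^{2} = \left(-189 + \frac{1}{-27}\right)^{2} = \left(-189 - \frac{1}{27}\right)^{2} = \left(- \frac{5104}{27}\right)^{2} = \frac{26050816}{729}$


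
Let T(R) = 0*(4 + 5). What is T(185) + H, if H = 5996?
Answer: 5996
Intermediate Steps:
T(R) = 0 (T(R) = 0*9 = 0)
T(185) + H = 0 + 5996 = 5996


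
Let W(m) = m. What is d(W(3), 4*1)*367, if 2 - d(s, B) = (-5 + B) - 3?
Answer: 2202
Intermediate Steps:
d(s, B) = 10 - B (d(s, B) = 2 - ((-5 + B) - 3) = 2 - (-8 + B) = 2 + (8 - B) = 10 - B)
d(W(3), 4*1)*367 = (10 - 4)*367 = 6*367 = 2202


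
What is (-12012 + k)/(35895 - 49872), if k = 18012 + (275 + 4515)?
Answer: -10790/13977 ≈ -0.77198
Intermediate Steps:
k = 22802 (k = 18012 + 4790 = 22802)
(-12012 + k)/(35895 - 49872) = (-12012 + 22802)/(35895 - 49872) = 10790/(-13977) = 10790*(-1/13977) = -10790/13977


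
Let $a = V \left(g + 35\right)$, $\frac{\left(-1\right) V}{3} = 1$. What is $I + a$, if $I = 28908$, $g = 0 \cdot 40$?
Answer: $28803$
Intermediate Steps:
$V = -3$ ($V = \left(-3\right) 1 = -3$)
$g = 0$
$a = -105$ ($a = - 3 \left(0 + 35\right) = \left(-3\right) 35 = -105$)
$I + a = 28908 - 105 = 28803$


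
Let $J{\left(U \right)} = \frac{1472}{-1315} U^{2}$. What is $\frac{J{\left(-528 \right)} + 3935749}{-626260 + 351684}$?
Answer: $- \frac{4765139887}{361067440} \approx -13.197$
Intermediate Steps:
$J{\left(U \right)} = - \frac{1472 U^{2}}{1315}$ ($J{\left(U \right)} = 1472 \left(- \frac{1}{1315}\right) U^{2} = - \frac{1472 U^{2}}{1315}$)
$\frac{J{\left(-528 \right)} + 3935749}{-626260 + 351684} = \frac{- \frac{1472 \left(-528\right)^{2}}{1315} + 3935749}{-626260 + 351684} = \frac{\left(- \frac{1472}{1315}\right) 278784 + 3935749}{-274576} = \left(- \frac{410370048}{1315} + 3935749\right) \left(- \frac{1}{274576}\right) = \frac{4765139887}{1315} \left(- \frac{1}{274576}\right) = - \frac{4765139887}{361067440}$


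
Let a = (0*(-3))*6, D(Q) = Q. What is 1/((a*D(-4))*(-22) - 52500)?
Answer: -1/52500 ≈ -1.9048e-5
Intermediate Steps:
a = 0 (a = 0*6 = 0)
1/((a*D(-4))*(-22) - 52500) = 1/((0*(-4))*(-22) - 52500) = 1/(0*(-22) - 52500) = 1/(0 - 52500) = 1/(-52500) = -1/52500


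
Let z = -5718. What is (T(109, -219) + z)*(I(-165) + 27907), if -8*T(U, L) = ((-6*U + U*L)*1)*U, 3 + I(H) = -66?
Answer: 36571908039/4 ≈ 9.1430e+9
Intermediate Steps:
I(H) = -69 (I(H) = -3 - 66 = -69)
T(U, L) = -U*(-6*U + L*U)/8 (T(U, L) = -(-6*U + U*L)*1*U/8 = -(-6*U + L*U)*1*U/8 = -(-6*U + L*U)*U/8 = -U*(-6*U + L*U)/8)
(T(109, -219) + z)*(I(-165) + 27907) = ((⅛)*109²*(6 - 1*(-219)) - 5718)*(-69 + 27907) = ((⅛)*11881*(6 + 219) - 5718)*27838 = ((⅛)*11881*225 - 5718)*27838 = (2673225/8 - 5718)*27838 = (2627481/8)*27838 = 36571908039/4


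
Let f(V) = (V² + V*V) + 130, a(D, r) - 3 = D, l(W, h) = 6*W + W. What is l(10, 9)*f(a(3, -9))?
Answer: 14140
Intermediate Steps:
l(W, h) = 7*W
a(D, r) = 3 + D
f(V) = 130 + 2*V² (f(V) = (V² + V²) + 130 = 2*V² + 130 = 130 + 2*V²)
l(10, 9)*f(a(3, -9)) = (7*10)*(130 + 2*(3 + 3)²) = 70*(130 + 2*6²) = 70*(130 + 2*36) = 70*(130 + 72) = 70*202 = 14140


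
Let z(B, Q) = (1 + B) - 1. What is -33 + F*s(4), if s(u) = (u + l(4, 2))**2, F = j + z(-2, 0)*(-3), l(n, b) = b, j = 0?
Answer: 183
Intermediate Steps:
z(B, Q) = B
F = 6 (F = 0 - 2*(-3) = 0 + 6 = 6)
s(u) = (2 + u)**2 (s(u) = (u + 2)**2 = (2 + u)**2)
-33 + F*s(4) = -33 + 6*(2 + 4)**2 = -33 + 6*6**2 = -33 + 6*36 = -33 + 216 = 183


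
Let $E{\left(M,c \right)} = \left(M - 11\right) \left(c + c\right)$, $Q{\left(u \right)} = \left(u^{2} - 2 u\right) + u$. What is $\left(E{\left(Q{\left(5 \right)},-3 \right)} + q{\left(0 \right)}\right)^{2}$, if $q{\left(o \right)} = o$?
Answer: $2916$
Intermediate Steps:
$Q{\left(u \right)} = u^{2} - u$
$E{\left(M,c \right)} = 2 c \left(-11 + M\right)$ ($E{\left(M,c \right)} = \left(M - 11\right) 2 c = \left(-11 + M\right) 2 c = 2 c \left(-11 + M\right)$)
$\left(E{\left(Q{\left(5 \right)},-3 \right)} + q{\left(0 \right)}\right)^{2} = \left(2 \left(-3\right) \left(-11 + 5 \left(-1 + 5\right)\right) + 0\right)^{2} = \left(2 \left(-3\right) \left(-11 + 5 \cdot 4\right) + 0\right)^{2} = \left(2 \left(-3\right) \left(-11 + 20\right) + 0\right)^{2} = \left(2 \left(-3\right) 9 + 0\right)^{2} = \left(-54 + 0\right)^{2} = \left(-54\right)^{2} = 2916$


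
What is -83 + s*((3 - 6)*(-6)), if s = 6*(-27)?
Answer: -2999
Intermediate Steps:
s = -162
-83 + s*((3 - 6)*(-6)) = -83 - 162*(3 - 6)*(-6) = -83 - (-486)*(-6) = -83 - 162*18 = -83 - 2916 = -2999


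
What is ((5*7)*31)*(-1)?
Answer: -1085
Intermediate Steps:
((5*7)*31)*(-1) = (35*31)*(-1) = 1085*(-1) = -1085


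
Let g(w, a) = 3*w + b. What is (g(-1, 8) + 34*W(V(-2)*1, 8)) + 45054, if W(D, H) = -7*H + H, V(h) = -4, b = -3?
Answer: 43416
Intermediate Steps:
g(w, a) = -3 + 3*w (g(w, a) = 3*w - 3 = -3 + 3*w)
W(D, H) = -6*H
(g(-1, 8) + 34*W(V(-2)*1, 8)) + 45054 = ((-3 + 3*(-1)) + 34*(-6*8)) + 45054 = ((-3 - 3) + 34*(-48)) + 45054 = (-6 - 1632) + 45054 = -1638 + 45054 = 43416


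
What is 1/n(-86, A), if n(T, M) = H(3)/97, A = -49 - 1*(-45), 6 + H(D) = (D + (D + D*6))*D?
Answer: 97/66 ≈ 1.4697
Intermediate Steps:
H(D) = -6 + 8*D**2 (H(D) = -6 + (D + (D + D*6))*D = -6 + (D + (D + 6*D))*D = -6 + (D + 7*D)*D = -6 + (8*D)*D = -6 + 8*D**2)
A = -4 (A = -49 + 45 = -4)
n(T, M) = 66/97 (n(T, M) = (-6 + 8*3**2)/97 = (-6 + 8*9)*(1/97) = (-6 + 72)*(1/97) = 66*(1/97) = 66/97)
1/n(-86, A) = 1/(66/97) = 97/66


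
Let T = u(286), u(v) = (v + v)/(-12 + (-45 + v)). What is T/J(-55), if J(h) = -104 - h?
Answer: -572/11221 ≈ -0.050976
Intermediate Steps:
u(v) = 2*v/(-57 + v) (u(v) = (2*v)/(-57 + v) = 2*v/(-57 + v))
T = 572/229 (T = 2*286/(-57 + 286) = 2*286/229 = 2*286*(1/229) = 572/229 ≈ 2.4978)
T/J(-55) = 572/(229*(-104 - 1*(-55))) = 572/(229*(-104 + 55)) = (572/229)/(-49) = (572/229)*(-1/49) = -572/11221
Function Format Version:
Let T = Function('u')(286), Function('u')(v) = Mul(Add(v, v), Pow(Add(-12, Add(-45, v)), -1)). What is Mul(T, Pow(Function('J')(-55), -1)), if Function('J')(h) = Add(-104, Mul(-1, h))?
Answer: Rational(-572, 11221) ≈ -0.050976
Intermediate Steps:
Function('u')(v) = Mul(2, v, Pow(Add(-57, v), -1)) (Function('u')(v) = Mul(Mul(2, v), Pow(Add(-57, v), -1)) = Mul(2, v, Pow(Add(-57, v), -1)))
T = Rational(572, 229) (T = Mul(2, 286, Pow(Add(-57, 286), -1)) = Mul(2, 286, Pow(229, -1)) = Mul(2, 286, Rational(1, 229)) = Rational(572, 229) ≈ 2.4978)
Mul(T, Pow(Function('J')(-55), -1)) = Mul(Rational(572, 229), Pow(Add(-104, Mul(-1, -55)), -1)) = Mul(Rational(572, 229), Pow(Add(-104, 55), -1)) = Mul(Rational(572, 229), Pow(-49, -1)) = Mul(Rational(572, 229), Rational(-1, 49)) = Rational(-572, 11221)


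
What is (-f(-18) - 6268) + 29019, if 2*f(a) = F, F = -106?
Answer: 22804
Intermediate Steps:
f(a) = -53 (f(a) = (½)*(-106) = -53)
(-f(-18) - 6268) + 29019 = (-1*(-53) - 6268) + 29019 = (53 - 6268) + 29019 = -6215 + 29019 = 22804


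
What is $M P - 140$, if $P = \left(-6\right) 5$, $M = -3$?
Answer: $-50$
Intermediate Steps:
$P = -30$
$M P - 140 = \left(-3\right) \left(-30\right) - 140 = 90 - 140 = -50$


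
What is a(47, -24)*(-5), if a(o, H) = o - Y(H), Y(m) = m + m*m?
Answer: 2525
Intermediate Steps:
Y(m) = m + m²
a(o, H) = o - H*(1 + H)
a(47, -24)*(-5) = (47 - 1*(-24)*(1 - 24))*(-5) = (47 - 1*(-24)*(-23))*(-5) = (47 - 552)*(-5) = -505*(-5) = 2525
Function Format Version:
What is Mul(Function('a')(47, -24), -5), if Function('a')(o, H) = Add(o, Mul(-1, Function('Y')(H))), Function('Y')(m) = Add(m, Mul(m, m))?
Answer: 2525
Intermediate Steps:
Function('Y')(m) = Add(m, Pow(m, 2))
Function('a')(o, H) = Add(o, Mul(-1, H, Add(1, H))) (Function('a')(o, H) = Add(o, Mul(-1, Mul(H, Add(1, H)))) = Add(o, Mul(-1, H, Add(1, H))))
Mul(Function('a')(47, -24), -5) = Mul(Add(47, Mul(-1, -24, Add(1, -24))), -5) = Mul(Add(47, Mul(-1, -24, -23)), -5) = Mul(Add(47, -552), -5) = Mul(-505, -5) = 2525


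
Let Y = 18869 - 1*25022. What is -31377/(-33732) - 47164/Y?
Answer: 66074027/7687148 ≈ 8.5954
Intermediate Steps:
Y = -6153 (Y = 18869 - 25022 = -6153)
-31377/(-33732) - 47164/Y = -31377/(-33732) - 47164/(-6153) = -31377*(-1/33732) - 47164*(-1/6153) = 10459/11244 + 47164/6153 = 66074027/7687148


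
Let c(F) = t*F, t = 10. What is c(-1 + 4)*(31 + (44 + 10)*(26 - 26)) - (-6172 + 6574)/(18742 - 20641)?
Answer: 588824/633 ≈ 930.21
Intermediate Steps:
c(F) = 10*F
c(-1 + 4)*(31 + (44 + 10)*(26 - 26)) - (-6172 + 6574)/(18742 - 20641) = (10*(-1 + 4))*(31 + (44 + 10)*(26 - 26)) - (-6172 + 6574)/(18742 - 20641) = (10*3)*(31 + 54*0) - 402/(-1899) = 30*(31 + 0) - 402*(-1)/1899 = 30*31 - 1*(-134/633) = 930 + 134/633 = 588824/633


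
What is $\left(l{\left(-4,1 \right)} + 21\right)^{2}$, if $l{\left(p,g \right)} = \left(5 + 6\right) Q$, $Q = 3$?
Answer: $2916$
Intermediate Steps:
$l{\left(p,g \right)} = 33$ ($l{\left(p,g \right)} = \left(5 + 6\right) 3 = 11 \cdot 3 = 33$)
$\left(l{\left(-4,1 \right)} + 21\right)^{2} = \left(33 + 21\right)^{2} = 54^{2} = 2916$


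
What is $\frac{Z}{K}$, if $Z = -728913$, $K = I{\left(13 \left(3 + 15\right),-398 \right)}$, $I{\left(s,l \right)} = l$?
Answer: $\frac{728913}{398} \approx 1831.4$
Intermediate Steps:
$K = -398$
$\frac{Z}{K} = - \frac{728913}{-398} = \left(-728913\right) \left(- \frac{1}{398}\right) = \frac{728913}{398}$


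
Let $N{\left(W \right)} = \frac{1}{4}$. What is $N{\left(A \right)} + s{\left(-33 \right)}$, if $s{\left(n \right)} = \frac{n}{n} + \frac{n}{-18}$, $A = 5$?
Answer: $\frac{37}{12} \approx 3.0833$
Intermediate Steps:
$s{\left(n \right)} = 1 - \frac{n}{18}$ ($s{\left(n \right)} = 1 + n \left(- \frac{1}{18}\right) = 1 - \frac{n}{18}$)
$N{\left(W \right)} = \frac{1}{4}$
$N{\left(A \right)} + s{\left(-33 \right)} = \frac{1}{4} + \left(1 - - \frac{11}{6}\right) = \frac{1}{4} + \left(1 + \frac{11}{6}\right) = \frac{1}{4} + \frac{17}{6} = \frac{37}{12}$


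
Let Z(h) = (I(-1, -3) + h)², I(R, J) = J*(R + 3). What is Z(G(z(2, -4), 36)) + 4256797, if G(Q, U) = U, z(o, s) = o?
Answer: 4257697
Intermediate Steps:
I(R, J) = J*(3 + R)
Z(h) = (-6 + h)² (Z(h) = (-3*(3 - 1) + h)² = (-3*2 + h)² = (-6 + h)²)
Z(G(z(2, -4), 36)) + 4256797 = (-6 + 36)² + 4256797 = 30² + 4256797 = 900 + 4256797 = 4257697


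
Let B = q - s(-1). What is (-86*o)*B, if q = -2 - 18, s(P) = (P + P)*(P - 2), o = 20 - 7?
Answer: 29068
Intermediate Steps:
o = 13
s(P) = 2*P*(-2 + P) (s(P) = (2*P)*(-2 + P) = 2*P*(-2 + P))
q = -20
B = -26 (B = -20 - 2*(-1)*(-2 - 1) = -20 - 2*(-1)*(-3) = -20 - 1*6 = -20 - 6 = -26)
(-86*o)*B = -86*13*(-26) = -1118*(-26) = 29068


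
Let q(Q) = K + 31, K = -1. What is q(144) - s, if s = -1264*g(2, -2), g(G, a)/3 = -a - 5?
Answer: -11346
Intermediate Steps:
g(G, a) = -15 - 3*a (g(G, a) = 3*(-a - 5) = 3*(-5 - a) = -15 - 3*a)
q(Q) = 30 (q(Q) = -1 + 31 = 30)
s = 11376 (s = -1264*(-15 - 3*(-2)) = -1264*(-15 + 6) = -1264*(-9) = 11376)
q(144) - s = 30 - 1*11376 = 30 - 11376 = -11346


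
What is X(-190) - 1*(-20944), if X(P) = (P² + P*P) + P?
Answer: 92954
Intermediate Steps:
X(P) = P + 2*P² (X(P) = (P² + P²) + P = 2*P² + P = P + 2*P²)
X(-190) - 1*(-20944) = -190*(1 + 2*(-190)) - 1*(-20944) = -190*(1 - 380) + 20944 = -190*(-379) + 20944 = 72010 + 20944 = 92954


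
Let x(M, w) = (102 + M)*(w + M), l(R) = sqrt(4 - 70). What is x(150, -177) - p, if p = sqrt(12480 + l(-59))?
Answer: -6804 - sqrt(12480 + I*sqrt(66)) ≈ -6915.7 - 0.036361*I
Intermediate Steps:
l(R) = I*sqrt(66) (l(R) = sqrt(-66) = I*sqrt(66))
x(M, w) = (102 + M)*(M + w)
p = sqrt(12480 + I*sqrt(66)) ≈ 111.71 + 0.0364*I
x(150, -177) - p = (150**2 + 102*150 + 102*(-177) + 150*(-177)) - sqrt(12480 + I*sqrt(66)) = (22500 + 15300 - 18054 - 26550) - sqrt(12480 + I*sqrt(66)) = -6804 - sqrt(12480 + I*sqrt(66))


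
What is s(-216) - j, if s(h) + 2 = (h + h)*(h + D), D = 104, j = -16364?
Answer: 64746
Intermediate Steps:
s(h) = -2 + 2*h*(104 + h) (s(h) = -2 + (h + h)*(h + 104) = -2 + (2*h)*(104 + h) = -2 + 2*h*(104 + h))
s(-216) - j = (-2 + 2*(-216)**2 + 208*(-216)) - 1*(-16364) = (-2 + 2*46656 - 44928) + 16364 = (-2 + 93312 - 44928) + 16364 = 48382 + 16364 = 64746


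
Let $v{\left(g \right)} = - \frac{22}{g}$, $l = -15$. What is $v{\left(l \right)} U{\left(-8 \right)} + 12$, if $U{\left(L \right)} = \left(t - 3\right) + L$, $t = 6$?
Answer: $\frac{14}{3} \approx 4.6667$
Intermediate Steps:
$U{\left(L \right)} = 3 + L$ ($U{\left(L \right)} = \left(6 - 3\right) + L = 3 + L$)
$v{\left(l \right)} U{\left(-8 \right)} + 12 = - \frac{22}{-15} \left(3 - 8\right) + 12 = \left(-22\right) \left(- \frac{1}{15}\right) \left(-5\right) + 12 = \frac{22}{15} \left(-5\right) + 12 = - \frac{22}{3} + 12 = \frac{14}{3}$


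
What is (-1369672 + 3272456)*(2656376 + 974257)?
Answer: 6908310382272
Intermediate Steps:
(-1369672 + 3272456)*(2656376 + 974257) = 1902784*3630633 = 6908310382272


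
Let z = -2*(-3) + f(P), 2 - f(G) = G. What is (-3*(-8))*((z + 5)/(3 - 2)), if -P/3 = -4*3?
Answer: -552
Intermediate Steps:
P = 36 (P = -(-12)*3 = -3*(-12) = 36)
f(G) = 2 - G
z = -28 (z = -2*(-3) + (2 - 1*36) = 6 + (2 - 36) = 6 - 34 = -28)
(-3*(-8))*((z + 5)/(3 - 2)) = (-3*(-8))*((-28 + 5)/(3 - 2)) = 24*(-23/1) = 24*(-23*1) = 24*(-23) = -552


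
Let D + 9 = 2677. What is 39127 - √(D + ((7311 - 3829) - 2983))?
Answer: 39127 - √3167 ≈ 39071.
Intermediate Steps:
D = 2668 (D = -9 + 2677 = 2668)
39127 - √(D + ((7311 - 3829) - 2983)) = 39127 - √(2668 + ((7311 - 3829) - 2983)) = 39127 - √(2668 + (3482 - 2983)) = 39127 - √(2668 + 499) = 39127 - √3167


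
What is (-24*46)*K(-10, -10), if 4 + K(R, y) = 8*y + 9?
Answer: 82800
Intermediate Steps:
K(R, y) = 5 + 8*y (K(R, y) = -4 + (8*y + 9) = -4 + (9 + 8*y) = 5 + 8*y)
(-24*46)*K(-10, -10) = (-24*46)*(5 + 8*(-10)) = -1104*(5 - 80) = -1104*(-75) = 82800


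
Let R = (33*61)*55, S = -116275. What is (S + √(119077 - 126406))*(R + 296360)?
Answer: -47332645625 + 407075*I*√7329 ≈ -4.7333e+10 + 3.485e+7*I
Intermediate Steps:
R = 110715 (R = 2013*55 = 110715)
(S + √(119077 - 126406))*(R + 296360) = (-116275 + √(119077 - 126406))*(110715 + 296360) = (-116275 + √(-7329))*407075 = (-116275 + I*√7329)*407075 = -47332645625 + 407075*I*√7329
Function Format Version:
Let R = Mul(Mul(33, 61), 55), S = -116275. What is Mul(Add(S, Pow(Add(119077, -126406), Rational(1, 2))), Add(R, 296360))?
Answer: Add(-47332645625, Mul(407075, I, Pow(7329, Rational(1, 2)))) ≈ Add(-4.7333e+10, Mul(3.4850e+7, I))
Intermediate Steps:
R = 110715 (R = Mul(2013, 55) = 110715)
Mul(Add(S, Pow(Add(119077, -126406), Rational(1, 2))), Add(R, 296360)) = Mul(Add(-116275, Pow(Add(119077, -126406), Rational(1, 2))), Add(110715, 296360)) = Mul(Add(-116275, Pow(-7329, Rational(1, 2))), 407075) = Mul(Add(-116275, Mul(I, Pow(7329, Rational(1, 2)))), 407075) = Add(-47332645625, Mul(407075, I, Pow(7329, Rational(1, 2))))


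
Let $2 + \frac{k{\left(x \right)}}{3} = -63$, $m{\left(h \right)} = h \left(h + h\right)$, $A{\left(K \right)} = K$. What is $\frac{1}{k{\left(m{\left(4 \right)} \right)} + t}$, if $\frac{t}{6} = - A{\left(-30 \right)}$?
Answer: $- \frac{1}{15} \approx -0.066667$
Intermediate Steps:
$m{\left(h \right)} = 2 h^{2}$ ($m{\left(h \right)} = h 2 h = 2 h^{2}$)
$k{\left(x \right)} = -195$ ($k{\left(x \right)} = -6 + 3 \left(-63\right) = -6 - 189 = -195$)
$t = 180$ ($t = 6 \left(\left(-1\right) \left(-30\right)\right) = 6 \cdot 30 = 180$)
$\frac{1}{k{\left(m{\left(4 \right)} \right)} + t} = \frac{1}{-195 + 180} = \frac{1}{-15} = - \frac{1}{15}$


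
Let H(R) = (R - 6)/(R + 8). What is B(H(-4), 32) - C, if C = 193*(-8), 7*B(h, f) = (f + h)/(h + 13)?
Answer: 227027/147 ≈ 1544.4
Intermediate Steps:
H(R) = (-6 + R)/(8 + R)
B(h, f) = (f + h)/(7*(13 + h)) (B(h, f) = ((f + h)/(h + 13))/7 = ((f + h)/(13 + h))/7 = (f + h)/(7*(13 + h)))
C = -1544
B(H(-4), 32) - C = (32 + (-6 - 4)/(8 - 4))/(7*(13 + (-6 - 4)/(8 - 4))) - 1*(-1544) = (32 - 10/4)/(7*(13 - 10/4)) + 1544 = (32 + (¼)*(-10))/(7*(13 + (¼)*(-10))) + 1544 = (32 - 5/2)/(7*(13 - 5/2)) + 1544 = (⅐)*(59/2)/(21/2) + 1544 = (⅐)*(2/21)*(59/2) + 1544 = 59/147 + 1544 = 227027/147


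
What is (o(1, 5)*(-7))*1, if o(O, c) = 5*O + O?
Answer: -42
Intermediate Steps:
o(O, c) = 6*O
(o(1, 5)*(-7))*1 = ((6*1)*(-7))*1 = (6*(-7))*1 = -42*1 = -42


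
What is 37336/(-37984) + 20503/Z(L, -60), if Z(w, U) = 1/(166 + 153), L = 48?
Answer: 31054085169/4748 ≈ 6.5405e+6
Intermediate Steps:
Z(w, U) = 1/319
37336/(-37984) + 20503/Z(L, -60) = 37336/(-37984) + 20503/(1/319) = 37336*(-1/37984) + 20503*319 = -4667/4748 + 6540457 = 31054085169/4748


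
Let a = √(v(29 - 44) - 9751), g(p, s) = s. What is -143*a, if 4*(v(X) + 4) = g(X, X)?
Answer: -143*I*√39035/2 ≈ -14126.0*I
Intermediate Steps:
v(X) = -4 + X/4
a = I*√39035/2 (a = √((-4 + (29 - 44)/4) - 9751) = √((-4 + (¼)*(-15)) - 9751) = √((-4 - 15/4) - 9751) = √(-31/4 - 9751) = √(-39035/4) = I*√39035/2 ≈ 98.786*I)
-143*a = -143*I*√39035/2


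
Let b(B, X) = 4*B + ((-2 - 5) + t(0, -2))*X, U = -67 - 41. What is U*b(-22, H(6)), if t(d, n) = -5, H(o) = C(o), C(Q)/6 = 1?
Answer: 17280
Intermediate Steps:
C(Q) = 6 (C(Q) = 6*1 = 6)
H(o) = 6
U = -108
b(B, X) = -12*X + 4*B (b(B, X) = 4*B + ((-2 - 5) - 5)*X = 4*B + (-7 - 5)*X = 4*B - 12*X = -12*X + 4*B)
U*b(-22, H(6)) = -108*(-12*6 + 4*(-22)) = -108*(-72 - 88) = -108*(-160) = 17280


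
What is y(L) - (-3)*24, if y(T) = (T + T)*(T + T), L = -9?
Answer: 396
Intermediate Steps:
y(T) = 4*T**2 (y(T) = (2*T)*(2*T) = 4*T**2)
y(L) - (-3)*24 = 4*(-9)**2 - (-3)*24 = 4*81 - 1*(-72) = 324 + 72 = 396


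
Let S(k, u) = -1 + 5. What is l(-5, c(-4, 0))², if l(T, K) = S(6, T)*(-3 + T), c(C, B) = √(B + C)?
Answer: 1024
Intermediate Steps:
S(k, u) = 4
l(T, K) = -12 + 4*T (l(T, K) = 4*(-3 + T) = -12 + 4*T)
l(-5, c(-4, 0))² = (-12 + 4*(-5))² = (-12 - 20)² = (-32)² = 1024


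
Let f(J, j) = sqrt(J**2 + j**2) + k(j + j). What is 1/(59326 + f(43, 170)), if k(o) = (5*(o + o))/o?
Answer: 59336/3520730147 - sqrt(30749)/3520730147 ≈ 1.6804e-5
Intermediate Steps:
k(o) = 10 (k(o) = (5*(2*o))/o = (10*o)/o = 10)
f(J, j) = 10 + sqrt(J**2 + j**2) (f(J, j) = sqrt(J**2 + j**2) + 10 = 10 + sqrt(J**2 + j**2))
1/(59326 + f(43, 170)) = 1/(59326 + (10 + sqrt(43**2 + 170**2))) = 1/(59326 + (10 + sqrt(1849 + 28900))) = 1/(59326 + (10 + sqrt(30749))) = 1/(59336 + sqrt(30749))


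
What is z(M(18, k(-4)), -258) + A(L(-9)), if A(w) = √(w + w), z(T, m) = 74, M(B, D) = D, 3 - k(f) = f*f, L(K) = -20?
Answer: 74 + 2*I*√10 ≈ 74.0 + 6.3246*I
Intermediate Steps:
k(f) = 3 - f² (k(f) = 3 - f*f = 3 - f²)
A(w) = √2*√w (A(w) = √(2*w) = √2*√w)
z(M(18, k(-4)), -258) + A(L(-9)) = 74 + √2*√(-20) = 74 + √2*(2*I*√5) = 74 + 2*I*√10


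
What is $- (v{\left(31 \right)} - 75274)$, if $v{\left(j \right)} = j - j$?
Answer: $75274$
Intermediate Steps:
$v{\left(j \right)} = 0$
$- (v{\left(31 \right)} - 75274) = - (0 - 75274) = \left(-1\right) \left(-75274\right) = 75274$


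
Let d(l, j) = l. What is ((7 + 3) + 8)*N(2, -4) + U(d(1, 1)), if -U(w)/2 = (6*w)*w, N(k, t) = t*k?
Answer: -156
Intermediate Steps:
N(k, t) = k*t
U(w) = -12*w² (U(w) = -2*6*w*w = -12*w²)
((7 + 3) + 8)*N(2, -4) + U(d(1, 1)) = ((7 + 3) + 8)*(2*(-4)) - 12*1² = (10 + 8)*(-8) - 12*1 = 18*(-8) - 12 = -144 - 12 = -156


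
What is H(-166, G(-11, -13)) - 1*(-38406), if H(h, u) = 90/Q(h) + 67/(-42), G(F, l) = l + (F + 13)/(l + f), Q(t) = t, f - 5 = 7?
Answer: 133875865/3486 ≈ 38404.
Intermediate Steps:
f = 12 (f = 5 + 7 = 12)
G(F, l) = l + (13 + F)/(12 + l) (G(F, l) = l + (F + 13)/(l + 12) = l + (13 + F)/(12 + l))
H(h, u) = -67/42 + 90/h (H(h, u) = 90/h + 67/(-42) = 90/h + 67*(-1/42) = 90/h - 67/42 = -67/42 + 90/h)
H(-166, G(-11, -13)) - 1*(-38406) = (-67/42 + 90/(-166)) - 1*(-38406) = (-67/42 + 90*(-1/166)) + 38406 = (-67/42 - 45/83) + 38406 = -7451/3486 + 38406 = 133875865/3486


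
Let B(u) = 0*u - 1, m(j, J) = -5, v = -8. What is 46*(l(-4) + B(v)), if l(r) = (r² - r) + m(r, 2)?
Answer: 644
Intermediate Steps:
B(u) = -1 (B(u) = 0 - 1 = -1)
l(r) = -5 + r² - r (l(r) = (r² - r) - 5 = -5 + r² - r)
46*(l(-4) + B(v)) = 46*((-5 + (-4)² - 1*(-4)) - 1) = 46*((-5 + 16 + 4) - 1) = 46*(15 - 1) = 46*14 = 644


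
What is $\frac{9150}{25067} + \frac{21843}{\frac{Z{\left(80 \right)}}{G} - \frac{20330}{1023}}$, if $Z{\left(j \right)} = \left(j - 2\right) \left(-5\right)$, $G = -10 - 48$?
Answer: $- \frac{16240254838077}{9778260695} \approx -1660.9$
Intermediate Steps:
$G = -58$ ($G = -10 - 48 = -58$)
$Z{\left(j \right)} = 10 - 5 j$ ($Z{\left(j \right)} = \left(-2 + j\right) \left(-5\right) = 10 - 5 j$)
$\frac{9150}{25067} + \frac{21843}{\frac{Z{\left(80 \right)}}{G} - \frac{20330}{1023}} = \frac{9150}{25067} + \frac{21843}{\frac{10 - 400}{-58} - \frac{20330}{1023}} = 9150 \cdot \frac{1}{25067} + \frac{21843}{\left(10 - 400\right) \left(- \frac{1}{58}\right) - \frac{20330}{1023}} = \frac{9150}{25067} + \frac{21843}{\left(-390\right) \left(- \frac{1}{58}\right) - \frac{20330}{1023}} = \frac{9150}{25067} + \frac{21843}{\frac{195}{29} - \frac{20330}{1023}} = \frac{9150}{25067} + \frac{21843}{- \frac{390085}{29667}} = \frac{9150}{25067} + 21843 \left(- \frac{29667}{390085}\right) = \frac{9150}{25067} - \frac{648016281}{390085} = - \frac{16240254838077}{9778260695}$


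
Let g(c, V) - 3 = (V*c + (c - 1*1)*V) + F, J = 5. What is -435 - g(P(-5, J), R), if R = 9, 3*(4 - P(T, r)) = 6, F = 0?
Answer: -465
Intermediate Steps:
P(T, r) = 2 (P(T, r) = 4 - ⅓*6 = 4 - 2 = 2)
g(c, V) = 3 + V*c + V*(-1 + c) (g(c, V) = 3 + ((V*c + (c - 1*1)*V) + 0) = 3 + ((V*c + (c - 1)*V) + 0) = 3 + ((V*c + (-1 + c)*V) + 0) = 3 + ((V*c + V*(-1 + c)) + 0) = 3 + (V*c + V*(-1 + c)) = 3 + V*c + V*(-1 + c))
-435 - g(P(-5, J), R) = -435 - (3 - 1*9 + 2*9*2) = -435 - (3 - 9 + 36) = -435 - 1*30 = -435 - 30 = -465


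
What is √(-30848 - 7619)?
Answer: I*√38467 ≈ 196.13*I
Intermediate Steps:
√(-30848 - 7619) = √(-38467) = I*√38467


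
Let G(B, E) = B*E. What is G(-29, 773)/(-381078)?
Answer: 22417/381078 ≈ 0.058825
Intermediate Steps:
G(-29, 773)/(-381078) = -29*773/(-381078) = -22417*(-1/381078) = 22417/381078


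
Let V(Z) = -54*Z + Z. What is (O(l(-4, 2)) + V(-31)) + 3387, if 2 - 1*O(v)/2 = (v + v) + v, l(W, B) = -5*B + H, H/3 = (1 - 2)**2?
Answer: 5076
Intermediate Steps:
H = 3 (H = 3*(1 - 2)**2 = 3*(-1)**2 = 3*1 = 3)
l(W, B) = 3 - 5*B (l(W, B) = -5*B + 3 = 3 - 5*B)
V(Z) = -53*Z
O(v) = 4 - 6*v (O(v) = 4 - 2*((v + v) + v) = 4 - 2*(2*v + v) = 4 - 6*v)
(O(l(-4, 2)) + V(-31)) + 3387 = ((4 - 6*(3 - 5*2)) - 53*(-31)) + 3387 = ((4 - 6*(3 - 10)) + 1643) + 3387 = ((4 - 6*(-7)) + 1643) + 3387 = ((4 + 42) + 1643) + 3387 = (46 + 1643) + 3387 = 1689 + 3387 = 5076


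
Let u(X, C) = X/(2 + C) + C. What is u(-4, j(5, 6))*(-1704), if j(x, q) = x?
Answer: -52824/7 ≈ -7546.3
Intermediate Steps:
u(X, C) = C + X/(2 + C) (u(X, C) = X/(2 + C) + C = C + X/(2 + C))
u(-4, j(5, 6))*(-1704) = ((-4 + 5² + 2*5)/(2 + 5))*(-1704) = ((-4 + 25 + 10)/7)*(-1704) = ((⅐)*31)*(-1704) = (31/7)*(-1704) = -52824/7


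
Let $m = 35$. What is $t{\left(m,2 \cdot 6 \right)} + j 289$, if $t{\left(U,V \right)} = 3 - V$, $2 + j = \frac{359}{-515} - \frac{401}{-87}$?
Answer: $\frac{24355963}{44805} \approx 543.6$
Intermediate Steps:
$j = \frac{85672}{44805}$ ($j = -2 + \left(\frac{359}{-515} - \frac{401}{-87}\right) = -2 + \left(359 \left(- \frac{1}{515}\right) - - \frac{401}{87}\right) = -2 + \left(- \frac{359}{515} + \frac{401}{87}\right) = -2 + \frac{175282}{44805} = \frac{85672}{44805} \approx 1.9121$)
$t{\left(m,2 \cdot 6 \right)} + j 289 = \left(3 - 2 \cdot 6\right) + \frac{85672}{44805} \cdot 289 = \left(3 - 12\right) + \frac{24759208}{44805} = -9 + \frac{24759208}{44805} = \frac{24355963}{44805}$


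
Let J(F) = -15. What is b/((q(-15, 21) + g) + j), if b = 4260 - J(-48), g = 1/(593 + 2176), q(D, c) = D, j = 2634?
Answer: 11837475/7252012 ≈ 1.6323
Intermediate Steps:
g = 1/2769 ≈ 0.00036114
b = 4275 (b = 4260 - 1*(-15) = 4260 + 15 = 4275)
b/((q(-15, 21) + g) + j) = 4275/((-15 + 1/2769) + 2634) = 4275/(-41534/2769 + 2634) = 4275/(7252012/2769) = 4275*(2769/7252012) = 11837475/7252012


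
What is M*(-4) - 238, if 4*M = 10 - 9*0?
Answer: -248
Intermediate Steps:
M = 5/2 (M = (10 - 9*0)/4 = (10 + 0)/4 = (¼)*10 = 5/2 ≈ 2.5000)
M*(-4) - 238 = (5/2)*(-4) - 238 = -10 - 238 = -248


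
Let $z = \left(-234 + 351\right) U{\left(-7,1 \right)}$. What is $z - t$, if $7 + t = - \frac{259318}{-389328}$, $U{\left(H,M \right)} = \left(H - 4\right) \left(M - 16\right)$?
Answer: $\frac{3759221509}{194664} \approx 19311.0$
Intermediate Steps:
$U{\left(H,M \right)} = \left(-16 + M\right) \left(-4 + H\right)$ ($U{\left(H,M \right)} = \left(-4 + H\right) \left(-16 + M\right) = \left(-16 + M\right) \left(-4 + H\right)$)
$z = 19305$ ($z = \left(-234 + 351\right) \left(64 - -112 - 4 - 7\right) = 117 \left(64 + 112 - 4 - 7\right) = 117 \cdot 165 = 19305$)
$t = - \frac{1232989}{194664}$ ($t = -7 - \frac{259318}{-389328} = -7 - - \frac{129659}{194664} = -7 + \frac{129659}{194664} = - \frac{1232989}{194664} \approx -6.3339$)
$z - t = 19305 - - \frac{1232989}{194664} = 19305 + \frac{1232989}{194664} = \frac{3759221509}{194664}$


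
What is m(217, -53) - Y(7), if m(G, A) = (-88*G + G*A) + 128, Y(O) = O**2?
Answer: -30518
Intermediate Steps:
m(G, A) = 128 - 88*G + A*G (m(G, A) = (-88*G + A*G) + 128 = 128 - 88*G + A*G)
m(217, -53) - Y(7) = (128 - 88*217 - 53*217) - 1*7**2 = (128 - 19096 - 11501) - 1*49 = -30469 - 49 = -30518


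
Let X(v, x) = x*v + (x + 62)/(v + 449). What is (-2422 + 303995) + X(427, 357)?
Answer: 397714931/876 ≈ 4.5401e+5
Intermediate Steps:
X(v, x) = v*x + (62 + x)/(449 + v)
(-2422 + 303995) + X(427, 357) = (-2422 + 303995) + (62 + 357 + 357*427² + 449*427*357)/(449 + 427) = 301573 + (62 + 357 + 357*182329 + 68445111)/876 = 301573 + (62 + 357 + 65091453 + 68445111)/876 = 301573 + (1/876)*133536983 = 301573 + 133536983/876 = 397714931/876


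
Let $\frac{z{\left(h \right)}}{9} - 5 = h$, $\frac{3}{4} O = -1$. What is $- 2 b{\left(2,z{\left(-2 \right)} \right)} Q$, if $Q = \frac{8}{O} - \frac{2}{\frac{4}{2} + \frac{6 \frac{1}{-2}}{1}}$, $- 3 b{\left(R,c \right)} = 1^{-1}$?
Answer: $- \frac{8}{3} \approx -2.6667$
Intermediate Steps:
$O = - \frac{4}{3}$ ($O = \frac{4}{3} \left(-1\right) = - \frac{4}{3} \approx -1.3333$)
$z{\left(h \right)} = 45 + 9 h$
$b{\left(R,c \right)} = - \frac{1}{3}$ ($b{\left(R,c \right)} = - \frac{1}{3 \cdot 1} = \left(- \frac{1}{3}\right) 1 = - \frac{1}{3}$)
$Q = -4$ ($Q = \frac{8}{- \frac{4}{3}} - \frac{2}{\frac{4}{2} + \frac{6 \frac{1}{-2}}{1}} = 8 \left(- \frac{3}{4}\right) - \frac{2}{4 \cdot \frac{1}{2} + 6 \left(- \frac{1}{2}\right) 1} = -6 - \frac{2}{2 - 3} = -6 - \frac{2}{-1} = -6 - -2 = -6 + 2 = -4$)
$- 2 b{\left(2,z{\left(-2 \right)} \right)} Q = \left(-2\right) \left(- \frac{1}{3}\right) \left(-4\right) = \frac{2}{3} \left(-4\right) = - \frac{8}{3}$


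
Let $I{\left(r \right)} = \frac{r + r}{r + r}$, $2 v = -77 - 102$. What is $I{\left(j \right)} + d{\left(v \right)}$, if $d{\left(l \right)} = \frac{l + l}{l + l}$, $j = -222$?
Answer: $2$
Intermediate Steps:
$v = - \frac{179}{2}$ ($v = \frac{-77 - 102}{2} = \frac{1}{2} \left(-179\right) = - \frac{179}{2} \approx -89.5$)
$d{\left(l \right)} = 1$ ($d{\left(l \right)} = \frac{2 l}{2 l} = 2 l \frac{1}{2 l} = 1$)
$I{\left(r \right)} = 1$ ($I{\left(r \right)} = \frac{2 r}{2 r} = 2 r \frac{1}{2 r} = 1$)
$I{\left(j \right)} + d{\left(v \right)} = 1 + 1 = 2$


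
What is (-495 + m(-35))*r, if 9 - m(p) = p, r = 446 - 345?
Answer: -45551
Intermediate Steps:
r = 101
m(p) = 9 - p
(-495 + m(-35))*r = (-495 + (9 - 1*(-35)))*101 = (-495 + (9 + 35))*101 = (-495 + 44)*101 = -451*101 = -45551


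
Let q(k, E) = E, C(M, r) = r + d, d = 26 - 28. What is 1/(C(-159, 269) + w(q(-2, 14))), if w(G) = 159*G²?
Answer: 1/31431 ≈ 3.1816e-5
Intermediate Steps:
d = -2
C(M, r) = -2 + r (C(M, r) = r - 2 = -2 + r)
1/(C(-159, 269) + w(q(-2, 14))) = 1/((-2 + 269) + 159*14²) = 1/(267 + 159*196) = 1/(267 + 31164) = 1/31431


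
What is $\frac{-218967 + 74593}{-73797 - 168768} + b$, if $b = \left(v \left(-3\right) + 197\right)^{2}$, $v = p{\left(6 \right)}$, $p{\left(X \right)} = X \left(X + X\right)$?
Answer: $\frac{87710339}{242565} \approx 361.6$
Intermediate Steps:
$p{\left(X \right)} = 2 X^{2}$ ($p{\left(X \right)} = X 2 X = 2 X^{2}$)
$v = 72$ ($v = 2 \cdot 6^{2} = 2 \cdot 36 = 72$)
$b = 361$ ($b = \left(72 \left(-3\right) + 197\right)^{2} = \left(-216 + 197\right)^{2} = \left(-19\right)^{2} = 361$)
$\frac{-218967 + 74593}{-73797 - 168768} + b = \frac{-218967 + 74593}{-73797 - 168768} + 361 = - \frac{144374}{-242565} + 361 = \left(-144374\right) \left(- \frac{1}{242565}\right) + 361 = \frac{144374}{242565} + 361 = \frac{87710339}{242565}$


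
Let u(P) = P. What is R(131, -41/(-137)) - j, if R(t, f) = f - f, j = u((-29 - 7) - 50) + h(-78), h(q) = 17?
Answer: 69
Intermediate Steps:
j = -69 (j = ((-29 - 7) - 50) + 17 = (-36 - 50) + 17 = -86 + 17 = -69)
R(t, f) = 0
R(131, -41/(-137)) - j = 0 - 1*(-69) = 0 + 69 = 69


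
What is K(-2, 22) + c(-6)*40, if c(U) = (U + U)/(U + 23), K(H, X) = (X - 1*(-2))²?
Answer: 9312/17 ≈ 547.76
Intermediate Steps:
K(H, X) = (2 + X)² (K(H, X) = (X + 2)² = (2 + X)²)
c(U) = 2*U/(23 + U) (c(U) = (2*U)/(23 + U) = 2*U/(23 + U))
K(-2, 22) + c(-6)*40 = (2 + 22)² + (2*(-6)/(23 - 6))*40 = 24² + (2*(-6)/17)*40 = 576 + (2*(-6)*(1/17))*40 = 576 - 12/17*40 = 576 - 480/17 = 9312/17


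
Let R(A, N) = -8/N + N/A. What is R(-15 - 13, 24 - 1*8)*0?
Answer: 0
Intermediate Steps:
R(-15 - 13, 24 - 1*8)*0 = (-8/(24 - 1*8) + (24 - 1*8)/(-15 - 13))*0 = (-8/(24 - 8) + (24 - 8)/(-28))*0 = (-8/16 + 16*(-1/28))*0 = (-8*1/16 - 4/7)*0 = (-½ - 4/7)*0 = -15/14*0 = 0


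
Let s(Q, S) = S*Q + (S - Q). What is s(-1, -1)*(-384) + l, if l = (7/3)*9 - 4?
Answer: -367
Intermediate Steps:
s(Q, S) = S - Q + Q*S (s(Q, S) = Q*S + (S - Q) = S - Q + Q*S)
l = 17 (l = (7*(⅓))*9 - 4 = (7/3)*9 - 4 = 21 - 4 = 17)
s(-1, -1)*(-384) + l = (-1 - 1*(-1) - 1*(-1))*(-384) + 17 = (-1 + 1 + 1)*(-384) + 17 = 1*(-384) + 17 = -384 + 17 = -367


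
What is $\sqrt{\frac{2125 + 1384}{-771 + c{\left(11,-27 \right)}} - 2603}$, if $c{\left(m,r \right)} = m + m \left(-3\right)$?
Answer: $\frac{2 i \sqrt{409919146}}{793} \approx 51.063 i$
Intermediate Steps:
$c{\left(m,r \right)} = - 2 m$ ($c{\left(m,r \right)} = m - 3 m = - 2 m$)
$\sqrt{\frac{2125 + 1384}{-771 + c{\left(11,-27 \right)}} - 2603} = \sqrt{\frac{2125 + 1384}{-771 - 22} - 2603} = \sqrt{\frac{3509}{-771 - 22} - 2603} = \sqrt{\frac{3509}{-793} - 2603} = \sqrt{3509 \left(- \frac{1}{793}\right) - 2603} = \sqrt{- \frac{3509}{793} - 2603} = \sqrt{- \frac{2067688}{793}} = \frac{2 i \sqrt{409919146}}{793}$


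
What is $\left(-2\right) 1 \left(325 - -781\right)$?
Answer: $-2212$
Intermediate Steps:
$\left(-2\right) 1 \left(325 - -781\right) = - 2 \left(325 + 781\right) = \left(-2\right) 1106 = -2212$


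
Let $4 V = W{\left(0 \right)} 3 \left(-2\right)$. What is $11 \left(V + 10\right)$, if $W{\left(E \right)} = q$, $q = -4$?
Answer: $176$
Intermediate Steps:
$W{\left(E \right)} = -4$
$V = 6$ ($V = \frac{\left(-4\right) 3 \left(-2\right)}{4} = \frac{\left(-12\right) \left(-2\right)}{4} = \frac{1}{4} \cdot 24 = 6$)
$11 \left(V + 10\right) = 11 \left(6 + 10\right) = 11 \cdot 16 = 176$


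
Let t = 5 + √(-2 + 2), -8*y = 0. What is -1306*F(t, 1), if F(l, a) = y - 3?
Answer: 3918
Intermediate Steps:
y = 0 (y = -⅛*0 = 0)
t = 5 (t = 5 + √0 = 5 + 0 = 5)
F(l, a) = -3 (F(l, a) = 0 - 3 = -3)
-1306*F(t, 1) = -1306*(-3) = 3918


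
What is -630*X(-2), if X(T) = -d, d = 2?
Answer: 1260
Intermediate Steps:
X(T) = -2 (X(T) = -1*2 = -2)
-630*X(-2) = -630*(-2) = 1260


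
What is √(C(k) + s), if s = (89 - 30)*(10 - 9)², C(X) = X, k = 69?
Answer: 8*√2 ≈ 11.314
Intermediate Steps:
s = 59 (s = 59*1² = 59*1 = 59)
√(C(k) + s) = √(69 + 59) = √128 = 8*√2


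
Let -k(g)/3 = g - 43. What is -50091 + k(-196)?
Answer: -49374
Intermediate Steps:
k(g) = 129 - 3*g (k(g) = -3*(g - 43) = -3*(-43 + g) = 129 - 3*g)
-50091 + k(-196) = -50091 + (129 - 3*(-196)) = -50091 + (129 + 588) = -50091 + 717 = -49374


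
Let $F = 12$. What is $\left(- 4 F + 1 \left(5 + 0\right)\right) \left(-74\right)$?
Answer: $3182$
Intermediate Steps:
$\left(- 4 F + 1 \left(5 + 0\right)\right) \left(-74\right) = \left(\left(-4\right) 12 + 1 \left(5 + 0\right)\right) \left(-74\right) = \left(-48 + 1 \cdot 5\right) \left(-74\right) = \left(-48 + 5\right) \left(-74\right) = \left(-43\right) \left(-74\right) = 3182$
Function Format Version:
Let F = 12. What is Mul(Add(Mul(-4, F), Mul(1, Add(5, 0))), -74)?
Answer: 3182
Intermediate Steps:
Mul(Add(Mul(-4, F), Mul(1, Add(5, 0))), -74) = Mul(Add(Mul(-4, 12), Mul(1, Add(5, 0))), -74) = Mul(Add(-48, Mul(1, 5)), -74) = Mul(Add(-48, 5), -74) = Mul(-43, -74) = 3182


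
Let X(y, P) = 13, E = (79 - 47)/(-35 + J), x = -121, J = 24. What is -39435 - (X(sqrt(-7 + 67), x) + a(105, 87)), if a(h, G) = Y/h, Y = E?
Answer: -45562408/1155 ≈ -39448.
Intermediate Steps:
E = -32/11 (E = (79 - 47)/(-35 + 24) = 32/(-11) = 32*(-1/11) = -32/11 ≈ -2.9091)
Y = -32/11 ≈ -2.9091
a(h, G) = -32/(11*h)
-39435 - (X(sqrt(-7 + 67), x) + a(105, 87)) = -39435 - (13 - 32/11/105) = -39435 - (13 - 32/11*1/105) = -39435 - (13 - 32/1155) = -39435 - 1*14983/1155 = -39435 - 14983/1155 = -45562408/1155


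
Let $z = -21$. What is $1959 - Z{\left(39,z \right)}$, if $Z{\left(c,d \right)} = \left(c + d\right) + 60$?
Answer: $1881$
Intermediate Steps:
$Z{\left(c,d \right)} = 60 + c + d$
$1959 - Z{\left(39,z \right)} = 1959 - \left(60 + 39 - 21\right) = 1959 - 78 = 1881$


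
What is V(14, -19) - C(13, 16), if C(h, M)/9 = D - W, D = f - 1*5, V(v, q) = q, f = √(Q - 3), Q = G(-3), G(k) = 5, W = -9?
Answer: -55 - 9*√2 ≈ -67.728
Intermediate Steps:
Q = 5
f = √2 (f = √(5 - 3) = √2 ≈ 1.4142)
D = -5 + √2 (D = √2 - 1*5 = √2 - 5 = -5 + √2 ≈ -3.5858)
C(h, M) = 36 + 9*√2 (C(h, M) = 9*((-5 + √2) - 1*(-9)) = 9*((-5 + √2) + 9) = 9*(4 + √2) = 36 + 9*√2)
V(14, -19) - C(13, 16) = -19 - (36 + 9*√2) = -19 + (-36 - 9*√2) = -55 - 9*√2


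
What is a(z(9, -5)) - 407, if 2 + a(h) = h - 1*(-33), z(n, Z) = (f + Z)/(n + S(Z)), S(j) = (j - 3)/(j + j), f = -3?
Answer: -18464/49 ≈ -376.82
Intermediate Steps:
S(j) = (-3 + j)/(2*j) (S(j) = (-3 + j)/((2*j)) = (-3 + j)*(1/(2*j)) = (-3 + j)/(2*j))
z(n, Z) = (-3 + Z)/(n + (-3 + Z)/(2*Z))
a(h) = 31 + h (a(h) = -2 + (h - 1*(-33)) = -2 + (h + 33) = -2 + (33 + h) = 31 + h)
a(z(9, -5)) - 407 = (31 + 2*(-5)*(-3 - 5)/(-3 - 5 + 2*(-5)*9)) - 407 = (31 + 2*(-5)*(-8)/(-3 - 5 - 90)) - 407 = (31 + 2*(-5)*(-8)/(-98)) - 407 = (31 + 2*(-5)*(-1/98)*(-8)) - 407 = (31 - 40/49) - 407 = 1479/49 - 407 = -18464/49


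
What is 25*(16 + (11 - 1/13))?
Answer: 8750/13 ≈ 673.08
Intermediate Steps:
25*(16 + (11 - 1/13)) = 25*(16 + 142/13) = 25*(350/13) = 8750/13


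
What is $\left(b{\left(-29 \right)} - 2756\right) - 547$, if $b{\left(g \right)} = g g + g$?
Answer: $-2491$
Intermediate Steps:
$b{\left(g \right)} = g + g^{2}$ ($b{\left(g \right)} = g^{2} + g = g + g^{2}$)
$\left(b{\left(-29 \right)} - 2756\right) - 547 = \left(- 29 \left(1 - 29\right) - 2756\right) - 547 = \left(\left(-29\right) \left(-28\right) - 2756\right) - 547 = \left(812 - 2756\right) - 547 = -1944 - 547 = -2491$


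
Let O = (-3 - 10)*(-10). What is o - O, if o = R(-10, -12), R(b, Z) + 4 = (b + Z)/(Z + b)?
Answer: -133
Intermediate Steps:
R(b, Z) = -3 (R(b, Z) = -4 + (b + Z)/(Z + b) = -4 + (Z + b)/(Z + b) = -4 + 1 = -3)
o = -3
O = 130 (O = -13*(-10) = 130)
o - O = -3 - 1*130 = -3 - 130 = -133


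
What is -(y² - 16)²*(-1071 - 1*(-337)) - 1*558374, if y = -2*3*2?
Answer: 11467482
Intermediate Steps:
y = -12 (y = -6*2 = -12)
-(y² - 16)²*(-1071 - 1*(-337)) - 1*558374 = -((-12)² - 16)²*(-1071 - 1*(-337)) - 1*558374 = -(144 - 16)²*(-1071 + 337) - 558374 = -128²*(-734) - 558374 = -16384*(-734) - 558374 = -1*(-12025856) - 558374 = 12025856 - 558374 = 11467482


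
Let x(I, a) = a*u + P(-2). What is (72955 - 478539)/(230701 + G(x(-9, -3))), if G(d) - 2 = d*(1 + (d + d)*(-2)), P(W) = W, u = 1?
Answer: -202792/115299 ≈ -1.7588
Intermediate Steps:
x(I, a) = -2 + a (x(I, a) = a*1 - 2 = a - 2 = -2 + a)
G(d) = 2 + d*(1 - 4*d) (G(d) = 2 + d*(1 + (d + d)*(-2)) = 2 + d*(1 + (2*d)*(-2)) = 2 + d*(1 - 4*d))
(72955 - 478539)/(230701 + G(x(-9, -3))) = (72955 - 478539)/(230701 + (2 + (-2 - 3) - 4*(-2 - 3)²)) = -405584/(230701 + (2 - 5 - 4*(-5)²)) = -405584/(230701 + (2 - 5 - 4*25)) = -405584/(230701 + (2 - 5 - 100)) = -405584/(230701 - 103) = -405584/230598 = -405584*1/230598 = -202792/115299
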